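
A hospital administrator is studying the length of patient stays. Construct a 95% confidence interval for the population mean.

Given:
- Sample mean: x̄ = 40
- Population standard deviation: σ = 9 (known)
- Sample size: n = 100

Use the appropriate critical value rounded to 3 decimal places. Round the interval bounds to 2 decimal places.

The population standard deviation σ is known, so use a z-interval (standard normal critical value).

For 95% confidence, z* = 1.96 (from standard normal table)

Standard error: SE = σ/√n = 9/√100 = 0.900000

Margin of error: E = z* × SE = 1.96 × 0.900000 = 1.7640

Z-interval: x̄ ± E = 40 ± 1.7640 = (38.2360, 41.7640)

Rounded to 2 decimal places:

(38.24, 41.76)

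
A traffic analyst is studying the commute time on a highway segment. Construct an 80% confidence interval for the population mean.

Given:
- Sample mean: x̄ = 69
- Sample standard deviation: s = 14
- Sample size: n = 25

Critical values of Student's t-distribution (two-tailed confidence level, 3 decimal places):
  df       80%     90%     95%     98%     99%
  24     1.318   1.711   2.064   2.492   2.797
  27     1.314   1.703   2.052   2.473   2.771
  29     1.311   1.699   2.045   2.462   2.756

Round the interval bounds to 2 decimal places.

The population standard deviation σ is unknown (only the sample standard deviation s is given), so use a t-interval with df = n - 1 = 25 - 1 = 24.

For 80% confidence with df = 24, t* = 1.318 (from t-table)

Standard error: SE = s/√n = 14/√25 = 2.800000

Margin of error: E = t* × SE = 1.318 × 2.800000 = 3.6904

T-interval: x̄ ± E = 69 ± 3.6904 = (65.3096, 72.6904)

Rounded to 2 decimal places:

(65.31, 72.69)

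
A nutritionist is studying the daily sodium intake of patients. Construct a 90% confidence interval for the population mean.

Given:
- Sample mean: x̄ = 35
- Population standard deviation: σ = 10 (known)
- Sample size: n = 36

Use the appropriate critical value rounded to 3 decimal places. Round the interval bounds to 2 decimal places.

The population standard deviation σ is known, so use a z-interval (standard normal critical value).

For 90% confidence, z* = 1.645 (from standard normal table)

Standard error: SE = σ/√n = 10/√36 = 1.666667

Margin of error: E = z* × SE = 1.645 × 1.666667 = 2.7417

Z-interval: x̄ ± E = 35 ± 2.7417 = (32.2583, 37.7417)

Rounded to 2 decimal places:

(32.26, 37.74)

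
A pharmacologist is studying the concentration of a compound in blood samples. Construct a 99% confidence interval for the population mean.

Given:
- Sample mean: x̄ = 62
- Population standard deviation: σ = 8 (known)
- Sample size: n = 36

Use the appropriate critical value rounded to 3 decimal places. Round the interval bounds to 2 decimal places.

The population standard deviation σ is known, so use a z-interval (standard normal critical value).

For 99% confidence, z* = 2.576 (from standard normal table)

Standard error: SE = σ/√n = 8/√36 = 1.333333

Margin of error: E = z* × SE = 2.576 × 1.333333 = 3.4347

Z-interval: x̄ ± E = 62 ± 3.4347 = (58.5653, 65.4347)

Rounded to 2 decimal places:

(58.57, 65.43)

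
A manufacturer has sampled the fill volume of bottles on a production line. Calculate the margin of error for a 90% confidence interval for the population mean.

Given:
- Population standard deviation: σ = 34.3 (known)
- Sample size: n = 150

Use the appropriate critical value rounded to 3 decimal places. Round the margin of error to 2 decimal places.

The population standard deviation σ is known, so use the z-interval margin of error formula.

For 90% confidence, z* = 1.645 (from standard normal table)

Margin of error formula for z-interval: E = z* × σ/√n

E = 1.645 × 34.3/√150
  = 1.645 × 2.800583
  = 4.6070

Rounded to 2 decimal places:

4.61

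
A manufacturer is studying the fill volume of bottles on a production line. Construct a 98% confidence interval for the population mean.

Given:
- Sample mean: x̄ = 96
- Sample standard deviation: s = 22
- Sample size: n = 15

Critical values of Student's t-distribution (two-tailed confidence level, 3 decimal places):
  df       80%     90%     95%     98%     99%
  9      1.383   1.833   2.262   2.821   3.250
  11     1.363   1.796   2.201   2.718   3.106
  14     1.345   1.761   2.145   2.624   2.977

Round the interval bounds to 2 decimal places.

The population standard deviation σ is unknown (only the sample standard deviation s is given), so use a t-interval with df = n - 1 = 15 - 1 = 14.

For 98% confidence with df = 14, t* = 2.624 (from t-table)

Standard error: SE = s/√n = 22/√15 = 5.680376

Margin of error: E = t* × SE = 2.624 × 5.680376 = 14.9053

T-interval: x̄ ± E = 96 ± 14.9053 = (81.0947, 110.9053)

Rounded to 2 decimal places:

(81.09, 110.91)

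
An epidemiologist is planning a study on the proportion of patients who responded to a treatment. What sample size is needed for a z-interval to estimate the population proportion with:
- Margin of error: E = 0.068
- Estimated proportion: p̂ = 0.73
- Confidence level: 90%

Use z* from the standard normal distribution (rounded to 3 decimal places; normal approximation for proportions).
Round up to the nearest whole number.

Using z* for proportion z-interval (normal approximation).

For 90% confidence, z* = 1.645 (from standard normal table)

Sample size formula for proportion z-interval: n = z*²p̂(1-p̂)/E²

n = 1.645² × 0.73 × 0.27 / 0.068²
  = 2.706025 × 0.1971 / 0.004624
  = 115.3455

Round up to the nearest whole number: n = 116

116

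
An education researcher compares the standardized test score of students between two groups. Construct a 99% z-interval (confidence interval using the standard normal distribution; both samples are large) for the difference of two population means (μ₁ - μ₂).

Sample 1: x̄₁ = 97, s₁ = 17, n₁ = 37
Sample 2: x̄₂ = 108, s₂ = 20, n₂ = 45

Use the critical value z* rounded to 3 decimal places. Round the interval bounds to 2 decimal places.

Both samples are large (n₁ = 37 ≥ 30, n₂ = 45 ≥ 30), so a z-interval for the difference of means applies.

Point estimate: x̄₁ - x̄₂ = 97 - 108 = -11

Standard error: SE = √(s₁²/n₁ + s₂²/n₂)
= √(17²/37 + 20²/45)
= √(7.810811 + 8.888889)
= 4.086527

For 99% confidence, z* = 2.576 (from standard normal table)
Margin of error: E = z* × SE = 2.576 × 4.086527 = 10.5269

Z-interval: (x̄₁ - x̄₂) ± E = -11 ± 10.5269 = (-21.5269, -0.4731)

Rounded to 2 decimal places:

(-21.53, -0.47)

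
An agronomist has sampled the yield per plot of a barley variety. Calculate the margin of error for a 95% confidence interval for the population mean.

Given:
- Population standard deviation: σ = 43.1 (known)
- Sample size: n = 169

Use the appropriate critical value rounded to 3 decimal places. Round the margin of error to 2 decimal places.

The population standard deviation σ is known, so use the z-interval margin of error formula.

For 95% confidence, z* = 1.96 (from standard normal table)

Margin of error formula for z-interval: E = z* × σ/√n

E = 1.96 × 43.1/√169
  = 1.96 × 3.315385
  = 6.4982

Rounded to 2 decimal places:

6.50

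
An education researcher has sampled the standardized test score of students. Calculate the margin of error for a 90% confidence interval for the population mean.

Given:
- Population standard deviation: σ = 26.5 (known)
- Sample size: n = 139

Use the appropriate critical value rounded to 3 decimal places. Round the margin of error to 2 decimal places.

The population standard deviation σ is known, so use the z-interval margin of error formula.

For 90% confidence, z* = 1.645 (from standard normal table)

Margin of error formula for z-interval: E = z* × σ/√n

E = 1.645 × 26.5/√139
  = 1.645 × 2.247701
  = 3.6975

Rounded to 2 decimal places:

3.70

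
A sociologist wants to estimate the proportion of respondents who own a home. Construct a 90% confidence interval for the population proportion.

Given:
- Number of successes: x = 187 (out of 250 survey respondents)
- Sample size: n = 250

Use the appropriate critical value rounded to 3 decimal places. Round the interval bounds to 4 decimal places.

Sample proportion: p̂ = 187/250 = 0.748000

Check conditions for normal approximation:
  np̂ = 187 ≥ 10 ✓
  n(1-p̂) = 63 ≥ 10 ✓

The sample is large enough, so use a z-interval (normal approximation) for the proportion.

For 90% confidence, z* = 1.645 (from standard normal table)

Standard error: SE = √(p̂(1-p̂)/n) = √(0.748000×0.252000/250) = 0.02745877

Margin of error: E = z* × SE = 1.645 × 0.02745877 = 0.045170

Z-interval: p̂ ± E = 0.748000 ± 0.045170 = (0.702830, 0.793170)

Rounded to 4 decimal places:

(0.7028, 0.7932)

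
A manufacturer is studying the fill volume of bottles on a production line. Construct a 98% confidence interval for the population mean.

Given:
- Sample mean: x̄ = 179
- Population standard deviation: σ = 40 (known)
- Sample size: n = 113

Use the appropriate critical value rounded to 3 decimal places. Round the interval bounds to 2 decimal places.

The population standard deviation σ is known, so use a z-interval (standard normal critical value).

For 98% confidence, z* = 2.326 (from standard normal table)

Standard error: SE = σ/√n = 40/√113 = 3.762883

Margin of error: E = z* × SE = 2.326 × 3.762883 = 8.7525

Z-interval: x̄ ± E = 179 ± 8.7525 = (170.2475, 187.7525)

Rounded to 2 decimal places:

(170.25, 187.75)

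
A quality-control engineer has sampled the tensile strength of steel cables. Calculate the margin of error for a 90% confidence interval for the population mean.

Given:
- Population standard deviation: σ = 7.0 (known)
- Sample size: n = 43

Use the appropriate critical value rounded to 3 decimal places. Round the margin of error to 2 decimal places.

The population standard deviation σ is known, so use the z-interval margin of error formula.

For 90% confidence, z* = 1.645 (from standard normal table)

Margin of error formula for z-interval: E = z* × σ/√n

E = 1.645 × 7.0/√43
  = 1.645 × 1.067490
  = 1.7560

Rounded to 2 decimal places:

1.76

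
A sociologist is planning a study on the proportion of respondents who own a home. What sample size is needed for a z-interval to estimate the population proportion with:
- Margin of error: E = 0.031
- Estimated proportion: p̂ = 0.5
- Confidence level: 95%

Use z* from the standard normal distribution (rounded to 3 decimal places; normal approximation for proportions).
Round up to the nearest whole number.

Using z* for proportion z-interval (normal approximation).

For 95% confidence, z* = 1.96 (from standard normal table)

Sample size formula for proportion z-interval: n = z*²p̂(1-p̂)/E²

n = 1.96² × 0.5 × 0.5 / 0.031²
  = 3.8416 × 0.25 / 0.000961
  = 999.3757

Round up to the nearest whole number: n = 1000

1000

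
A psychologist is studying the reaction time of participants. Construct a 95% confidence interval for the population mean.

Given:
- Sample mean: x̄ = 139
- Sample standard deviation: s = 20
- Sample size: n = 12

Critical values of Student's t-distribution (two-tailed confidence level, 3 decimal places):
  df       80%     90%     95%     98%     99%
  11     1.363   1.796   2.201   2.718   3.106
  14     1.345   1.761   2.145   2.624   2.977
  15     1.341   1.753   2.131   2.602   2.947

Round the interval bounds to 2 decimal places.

The population standard deviation σ is unknown (only the sample standard deviation s is given), so use a t-interval with df = n - 1 = 12 - 1 = 11.

For 95% confidence with df = 11, t* = 2.201 (from t-table)

Standard error: SE = s/√n = 20/√12 = 5.773503

Margin of error: E = t* × SE = 2.201 × 5.773503 = 12.7075

T-interval: x̄ ± E = 139 ± 12.7075 = (126.2925, 151.7075)

Rounded to 2 decimal places:

(126.29, 151.71)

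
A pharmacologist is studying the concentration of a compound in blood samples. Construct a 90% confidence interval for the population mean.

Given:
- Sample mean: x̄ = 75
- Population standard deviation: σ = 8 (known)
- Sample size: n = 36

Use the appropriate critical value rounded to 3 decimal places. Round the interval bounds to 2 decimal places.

The population standard deviation σ is known, so use a z-interval (standard normal critical value).

For 90% confidence, z* = 1.645 (from standard normal table)

Standard error: SE = σ/√n = 8/√36 = 1.333333

Margin of error: E = z* × SE = 1.645 × 1.333333 = 2.1933

Z-interval: x̄ ± E = 75 ± 2.1933 = (72.8067, 77.1933)

Rounded to 2 decimal places:

(72.81, 77.19)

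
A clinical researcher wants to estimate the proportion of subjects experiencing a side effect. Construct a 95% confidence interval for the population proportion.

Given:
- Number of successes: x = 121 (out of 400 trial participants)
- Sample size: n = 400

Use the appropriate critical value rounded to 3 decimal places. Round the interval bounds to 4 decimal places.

Sample proportion: p̂ = 121/400 = 0.302500

Check conditions for normal approximation:
  np̂ = 121 ≥ 10 ✓
  n(1-p̂) = 279 ≥ 10 ✓

The sample is large enough, so use a z-interval (normal approximation) for the proportion.

For 95% confidence, z* = 1.96 (from standard normal table)

Standard error: SE = √(p̂(1-p̂)/n) = √(0.302500×0.697500/400) = 0.02296703

Margin of error: E = z* × SE = 1.96 × 0.02296703 = 0.045015

Z-interval: p̂ ± E = 0.302500 ± 0.045015 = (0.257485, 0.347515)

Rounded to 4 decimal places:

(0.2575, 0.3475)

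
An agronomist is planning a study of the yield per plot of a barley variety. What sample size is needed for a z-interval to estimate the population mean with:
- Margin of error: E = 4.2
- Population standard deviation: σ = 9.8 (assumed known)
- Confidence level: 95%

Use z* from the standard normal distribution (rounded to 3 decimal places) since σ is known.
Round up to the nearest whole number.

Using z* since population σ is known (z-interval formula).

For 95% confidence, z* = 1.96 (from standard normal table)

Sample size formula for z-interval: n = (z*σ/E)²

n = (1.96 × 9.8 / 4.2)²
  = (4.573333)²
  = 20.9154

Round up to the nearest whole number: n = 21

21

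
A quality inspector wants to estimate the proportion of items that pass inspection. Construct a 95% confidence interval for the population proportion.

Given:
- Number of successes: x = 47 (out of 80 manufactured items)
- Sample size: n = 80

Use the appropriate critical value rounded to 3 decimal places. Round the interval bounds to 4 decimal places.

Sample proportion: p̂ = 47/80 = 0.587500

Check conditions for normal approximation:
  np̂ = 47 ≥ 10 ✓
  n(1-p̂) = 33 ≥ 10 ✓

The sample is large enough, so use a z-interval (normal approximation) for the proportion.

For 95% confidence, z* = 1.96 (from standard normal table)

Standard error: SE = √(p̂(1-p̂)/n) = √(0.587500×0.412500/80) = 0.05503905

Margin of error: E = z* × SE = 1.96 × 0.05503905 = 0.107877

Z-interval: p̂ ± E = 0.587500 ± 0.107877 = (0.479623, 0.695377)

Rounded to 4 decimal places:

(0.4796, 0.6954)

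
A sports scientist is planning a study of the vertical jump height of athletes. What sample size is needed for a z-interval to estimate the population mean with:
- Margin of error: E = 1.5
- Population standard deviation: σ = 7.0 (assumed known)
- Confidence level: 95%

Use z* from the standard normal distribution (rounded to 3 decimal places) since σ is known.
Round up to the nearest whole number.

Using z* since population σ is known (z-interval formula).

For 95% confidence, z* = 1.96 (from standard normal table)

Sample size formula for z-interval: n = (z*σ/E)²

n = (1.96 × 7.0 / 1.5)²
  = (9.146667)²
  = 83.6615

Round up to the nearest whole number: n = 84

84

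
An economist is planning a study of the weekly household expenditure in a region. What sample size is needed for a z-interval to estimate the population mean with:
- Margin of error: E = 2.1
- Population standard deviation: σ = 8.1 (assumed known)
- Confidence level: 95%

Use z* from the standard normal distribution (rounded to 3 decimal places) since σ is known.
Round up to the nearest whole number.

Using z* since population σ is known (z-interval formula).

For 95% confidence, z* = 1.96 (from standard normal table)

Sample size formula for z-interval: n = (z*σ/E)²

n = (1.96 × 8.1 / 2.1)²
  = (7.560000)²
  = 57.1536

Round up to the nearest whole number: n = 58

58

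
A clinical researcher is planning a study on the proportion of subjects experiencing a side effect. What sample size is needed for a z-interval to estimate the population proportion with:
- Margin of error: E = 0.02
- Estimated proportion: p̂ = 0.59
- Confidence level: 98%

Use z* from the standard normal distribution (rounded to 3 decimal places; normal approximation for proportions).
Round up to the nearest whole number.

Using z* for proportion z-interval (normal approximation).

For 98% confidence, z* = 2.326 (from standard normal table)

Sample size formula for proportion z-interval: n = z*²p̂(1-p̂)/E²

n = 2.326² × 0.59 × 0.41 / 0.02²
  = 5.410276 × 0.2419 / 0.0004
  = 3271.8644

Round up to the nearest whole number: n = 3272

3272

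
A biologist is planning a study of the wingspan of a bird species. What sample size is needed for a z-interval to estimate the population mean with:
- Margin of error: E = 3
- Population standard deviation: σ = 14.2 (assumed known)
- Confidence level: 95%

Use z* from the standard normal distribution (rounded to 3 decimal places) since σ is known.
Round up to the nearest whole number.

Using z* since population σ is known (z-interval formula).

For 95% confidence, z* = 1.96 (from standard normal table)

Sample size formula for z-interval: n = (z*σ/E)²

n = (1.96 × 14.2 / 3)²
  = (9.277333)²
  = 86.0689

Round up to the nearest whole number: n = 87

87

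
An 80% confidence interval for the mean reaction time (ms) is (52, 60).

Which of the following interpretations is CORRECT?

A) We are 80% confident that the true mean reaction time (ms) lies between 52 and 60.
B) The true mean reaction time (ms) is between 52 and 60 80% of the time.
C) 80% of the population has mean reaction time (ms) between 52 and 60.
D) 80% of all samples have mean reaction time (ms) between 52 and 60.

A confidence interval represents our confidence in the procedure, not a probability statement about the parameter.

Key concept: If we repeated this sampling process many times and computed an 80% CI each time, about 80% of those intervals would contain the true population parameter.

For this specific interval (52, 60):
- Midpoint (point estimate): 56
- Margin of error: 4

The correct interpretation is the one stating confidence that the true parameter lies in the interval — option A.

A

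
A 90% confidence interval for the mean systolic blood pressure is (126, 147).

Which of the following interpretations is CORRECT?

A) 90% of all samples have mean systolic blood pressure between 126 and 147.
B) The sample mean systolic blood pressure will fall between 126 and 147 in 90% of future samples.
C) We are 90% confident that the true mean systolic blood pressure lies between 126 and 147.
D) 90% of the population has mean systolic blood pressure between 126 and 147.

A confidence interval represents our confidence in the procedure, not a probability statement about the parameter.

Key concept: If we repeated this sampling process many times and computed a 90% CI each time, about 90% of those intervals would contain the true population parameter.

For this specific interval (126, 147):
- Midpoint (point estimate): 136.5
- Margin of error: 10.5

The correct interpretation is the one stating confidence that the true parameter lies in the interval — option C.

C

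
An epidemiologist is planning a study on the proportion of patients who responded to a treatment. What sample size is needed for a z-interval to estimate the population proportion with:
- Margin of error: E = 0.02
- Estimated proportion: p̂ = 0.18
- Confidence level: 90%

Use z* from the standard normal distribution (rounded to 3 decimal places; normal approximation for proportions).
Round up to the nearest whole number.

Using z* for proportion z-interval (normal approximation).

For 90% confidence, z* = 1.645 (from standard normal table)

Sample size formula for proportion z-interval: n = z*²p̂(1-p̂)/E²

n = 1.645² × 0.18 × 0.82 / 0.02²
  = 2.706025 × 0.1476 / 0.0004
  = 998.5232

Round up to the nearest whole number: n = 999

999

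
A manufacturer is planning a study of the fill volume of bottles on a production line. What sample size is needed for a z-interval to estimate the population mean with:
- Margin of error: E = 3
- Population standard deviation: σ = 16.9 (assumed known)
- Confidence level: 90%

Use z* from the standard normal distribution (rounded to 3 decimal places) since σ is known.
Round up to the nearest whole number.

Using z* since population σ is known (z-interval formula).

For 90% confidence, z* = 1.645 (from standard normal table)

Sample size formula for z-interval: n = (z*σ/E)²

n = (1.645 × 16.9 / 3)²
  = (9.266833)²
  = 85.8742

Round up to the nearest whole number: n = 86

86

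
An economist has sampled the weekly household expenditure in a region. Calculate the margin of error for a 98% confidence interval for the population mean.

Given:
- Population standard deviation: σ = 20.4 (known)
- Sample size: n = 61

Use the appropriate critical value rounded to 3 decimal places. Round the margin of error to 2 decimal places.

The population standard deviation σ is known, so use the z-interval margin of error formula.

For 98% confidence, z* = 2.326 (from standard normal table)

Margin of error formula for z-interval: E = z* × σ/√n

E = 2.326 × 20.4/√61
  = 2.326 × 2.611952
  = 6.0754

Rounded to 2 decimal places:

6.08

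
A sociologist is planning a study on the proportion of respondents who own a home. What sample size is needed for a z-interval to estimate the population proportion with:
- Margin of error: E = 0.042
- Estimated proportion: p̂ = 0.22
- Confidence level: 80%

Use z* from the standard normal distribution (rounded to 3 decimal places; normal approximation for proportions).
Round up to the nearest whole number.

Using z* for proportion z-interval (normal approximation).

For 80% confidence, z* = 1.282 (from standard normal table)

Sample size formula for proportion z-interval: n = z*²p̂(1-p̂)/E²

n = 1.282² × 0.22 × 0.78 / 0.042²
  = 1.643524 × 0.1716 / 0.001764
  = 159.8802

Round up to the nearest whole number: n = 160

160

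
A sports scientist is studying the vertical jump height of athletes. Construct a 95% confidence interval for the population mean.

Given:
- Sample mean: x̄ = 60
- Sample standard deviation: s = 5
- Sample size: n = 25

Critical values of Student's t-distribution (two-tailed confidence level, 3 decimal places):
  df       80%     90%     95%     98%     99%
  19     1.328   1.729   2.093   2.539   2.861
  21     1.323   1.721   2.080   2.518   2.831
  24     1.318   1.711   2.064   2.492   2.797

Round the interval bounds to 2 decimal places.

The population standard deviation σ is unknown (only the sample standard deviation s is given), so use a t-interval with df = n - 1 = 25 - 1 = 24.

For 95% confidence with df = 24, t* = 2.064 (from t-table)

Standard error: SE = s/√n = 5/√25 = 1.000000

Margin of error: E = t* × SE = 2.064 × 1.000000 = 2.0640

T-interval: x̄ ± E = 60 ± 2.0640 = (57.9360, 62.0640)

Rounded to 2 decimal places:

(57.94, 62.06)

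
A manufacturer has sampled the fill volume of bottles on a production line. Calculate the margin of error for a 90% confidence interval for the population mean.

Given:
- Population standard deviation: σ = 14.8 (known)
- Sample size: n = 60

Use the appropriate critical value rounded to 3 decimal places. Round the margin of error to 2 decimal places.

The population standard deviation σ is known, so use the z-interval margin of error formula.

For 90% confidence, z* = 1.645 (from standard normal table)

Margin of error formula for z-interval: E = z* × σ/√n

E = 1.645 × 14.8/√60
  = 1.645 × 1.910672
  = 3.1431

Rounded to 2 decimal places:

3.14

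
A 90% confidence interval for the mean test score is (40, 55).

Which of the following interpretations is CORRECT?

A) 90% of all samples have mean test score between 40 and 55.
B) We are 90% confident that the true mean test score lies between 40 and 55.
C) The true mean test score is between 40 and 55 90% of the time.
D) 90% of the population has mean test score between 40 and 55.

A confidence interval represents our confidence in the procedure, not a probability statement about the parameter.

Key concept: If we repeated this sampling process many times and computed a 90% CI each time, about 90% of those intervals would contain the true population parameter.

For this specific interval (40, 55):
- Midpoint (point estimate): 47.5
- Margin of error: 7.5

The correct interpretation is the one stating confidence that the true parameter lies in the interval — option B.

B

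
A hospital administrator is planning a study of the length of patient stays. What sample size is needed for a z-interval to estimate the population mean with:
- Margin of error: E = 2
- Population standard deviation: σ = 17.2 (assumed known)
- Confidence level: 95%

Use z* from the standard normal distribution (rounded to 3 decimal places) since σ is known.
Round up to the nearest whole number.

Using z* since population σ is known (z-interval formula).

For 95% confidence, z* = 1.96 (from standard normal table)

Sample size formula for z-interval: n = (z*σ/E)²

n = (1.96 × 17.2 / 2)²
  = (16.856000)²
  = 284.1247

Round up to the nearest whole number: n = 285

285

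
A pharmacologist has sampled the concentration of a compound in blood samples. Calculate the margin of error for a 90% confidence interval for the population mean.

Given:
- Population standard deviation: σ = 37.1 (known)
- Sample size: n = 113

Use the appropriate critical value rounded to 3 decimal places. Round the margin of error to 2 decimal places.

The population standard deviation σ is known, so use the z-interval margin of error formula.

For 90% confidence, z* = 1.645 (from standard normal table)

Margin of error formula for z-interval: E = z* × σ/√n

E = 1.645 × 37.1/√113
  = 1.645 × 3.490074
  = 5.7412

Rounded to 2 decimal places:

5.74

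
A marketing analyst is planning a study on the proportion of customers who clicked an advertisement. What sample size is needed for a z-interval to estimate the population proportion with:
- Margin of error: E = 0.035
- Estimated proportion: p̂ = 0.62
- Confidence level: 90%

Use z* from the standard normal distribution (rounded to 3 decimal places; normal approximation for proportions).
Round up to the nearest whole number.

Using z* for proportion z-interval (normal approximation).

For 90% confidence, z* = 1.645 (from standard normal table)

Sample size formula for proportion z-interval: n = z*²p̂(1-p̂)/E²

n = 1.645² × 0.62 × 0.38 / 0.035²
  = 2.706025 × 0.2356 / 0.001225
  = 520.4404

Round up to the nearest whole number: n = 521

521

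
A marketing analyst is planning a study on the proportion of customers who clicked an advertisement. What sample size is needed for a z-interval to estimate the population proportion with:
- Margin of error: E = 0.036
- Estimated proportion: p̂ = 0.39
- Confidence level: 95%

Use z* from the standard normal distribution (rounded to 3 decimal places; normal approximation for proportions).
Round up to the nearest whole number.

Using z* for proportion z-interval (normal approximation).

For 95% confidence, z* = 1.96 (from standard normal table)

Sample size formula for proportion z-interval: n = z*²p̂(1-p̂)/E²

n = 1.96² × 0.39 × 0.61 / 0.036²
  = 3.8416 × 0.2379 / 0.001296
  = 705.1826

Round up to the nearest whole number: n = 706

706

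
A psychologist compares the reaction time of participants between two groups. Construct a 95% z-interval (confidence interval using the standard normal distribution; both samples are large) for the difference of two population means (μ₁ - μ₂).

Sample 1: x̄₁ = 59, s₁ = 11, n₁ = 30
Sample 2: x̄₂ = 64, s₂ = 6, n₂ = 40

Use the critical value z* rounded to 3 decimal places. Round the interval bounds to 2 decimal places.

Both samples are large (n₁ = 30 ≥ 30, n₂ = 40 ≥ 30), so a z-interval for the difference of means applies.

Point estimate: x̄₁ - x̄₂ = 59 - 64 = -5

Standard error: SE = √(s₁²/n₁ + s₂²/n₂)
= √(11²/30 + 6²/40)
= √(4.033333 + 0.900000)
= 2.221111

For 95% confidence, z* = 1.96 (from standard normal table)
Margin of error: E = z* × SE = 1.96 × 2.221111 = 4.3534

Z-interval: (x̄₁ - x̄₂) ± E = -5 ± 4.3534 = (-9.3534, -0.6466)

Rounded to 2 decimal places:

(-9.35, -0.65)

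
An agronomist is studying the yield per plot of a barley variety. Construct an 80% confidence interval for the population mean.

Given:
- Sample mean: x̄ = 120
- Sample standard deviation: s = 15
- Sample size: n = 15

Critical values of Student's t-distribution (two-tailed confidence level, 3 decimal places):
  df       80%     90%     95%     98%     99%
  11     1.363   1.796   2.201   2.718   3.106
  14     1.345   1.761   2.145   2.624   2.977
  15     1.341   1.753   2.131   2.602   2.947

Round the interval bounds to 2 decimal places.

The population standard deviation σ is unknown (only the sample standard deviation s is given), so use a t-interval with df = n - 1 = 15 - 1 = 14.

For 80% confidence with df = 14, t* = 1.345 (from t-table)

Standard error: SE = s/√n = 15/√15 = 3.872983

Margin of error: E = t* × SE = 1.345 × 3.872983 = 5.2092

T-interval: x̄ ± E = 120 ± 5.2092 = (114.7908, 125.2092)

Rounded to 2 decimal places:

(114.79, 125.21)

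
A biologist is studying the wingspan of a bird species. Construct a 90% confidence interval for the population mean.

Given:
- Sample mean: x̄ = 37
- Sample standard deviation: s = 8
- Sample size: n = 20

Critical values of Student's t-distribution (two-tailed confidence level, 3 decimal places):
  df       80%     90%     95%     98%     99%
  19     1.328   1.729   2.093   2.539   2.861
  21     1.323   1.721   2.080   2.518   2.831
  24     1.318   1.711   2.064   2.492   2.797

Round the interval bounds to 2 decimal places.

The population standard deviation σ is unknown (only the sample standard deviation s is given), so use a t-interval with df = n - 1 = 20 - 1 = 19.

For 90% confidence with df = 19, t* = 1.729 (from t-table)

Standard error: SE = s/√n = 8/√20 = 1.788854

Margin of error: E = t* × SE = 1.729 × 1.788854 = 3.0929

T-interval: x̄ ± E = 37 ± 3.0929 = (33.9071, 40.0929)

Rounded to 2 decimal places:

(33.91, 40.09)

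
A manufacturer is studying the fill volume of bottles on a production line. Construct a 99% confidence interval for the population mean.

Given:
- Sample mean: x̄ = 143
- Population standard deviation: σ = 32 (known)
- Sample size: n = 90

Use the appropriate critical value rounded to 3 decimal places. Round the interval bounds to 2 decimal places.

The population standard deviation σ is known, so use a z-interval (standard normal critical value).

For 99% confidence, z* = 2.576 (from standard normal table)

Standard error: SE = σ/√n = 32/√90 = 3.373096

Margin of error: E = z* × SE = 2.576 × 3.373096 = 8.6891

Z-interval: x̄ ± E = 143 ± 8.6891 = (134.3109, 151.6891)

Rounded to 2 decimal places:

(134.31, 151.69)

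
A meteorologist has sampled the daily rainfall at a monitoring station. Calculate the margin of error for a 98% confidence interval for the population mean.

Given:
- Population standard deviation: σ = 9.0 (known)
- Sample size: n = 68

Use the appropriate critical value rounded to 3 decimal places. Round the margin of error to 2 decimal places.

The population standard deviation σ is known, so use the z-interval margin of error formula.

For 98% confidence, z* = 2.326 (from standard normal table)

Margin of error formula for z-interval: E = z* × σ/√n

E = 2.326 × 9.0/√68
  = 2.326 × 1.091410
  = 2.5386

Rounded to 2 decimal places:

2.54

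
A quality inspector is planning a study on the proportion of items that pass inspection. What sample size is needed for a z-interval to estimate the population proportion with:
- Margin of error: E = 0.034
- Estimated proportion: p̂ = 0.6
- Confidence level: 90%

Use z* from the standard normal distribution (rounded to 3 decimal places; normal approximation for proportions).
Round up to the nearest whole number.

Using z* for proportion z-interval (normal approximation).

For 90% confidence, z* = 1.645 (from standard normal table)

Sample size formula for proportion z-interval: n = z*²p̂(1-p̂)/E²

n = 1.645² × 0.6 × 0.4 / 0.034²
  = 2.706025 × 0.24 / 0.001156
  = 561.8045

Round up to the nearest whole number: n = 562

562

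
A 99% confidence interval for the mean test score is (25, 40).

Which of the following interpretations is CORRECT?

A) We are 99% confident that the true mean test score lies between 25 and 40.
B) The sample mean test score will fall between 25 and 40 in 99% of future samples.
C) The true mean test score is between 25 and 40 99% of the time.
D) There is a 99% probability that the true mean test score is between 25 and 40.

A confidence interval represents our confidence in the procedure, not a probability statement about the parameter.

Key concept: If we repeated this sampling process many times and computed a 99% CI each time, about 99% of those intervals would contain the true population parameter.

For this specific interval (25, 40):
- Midpoint (point estimate): 32.5
- Margin of error: 7.5

The correct interpretation is the one stating confidence that the true parameter lies in the interval — option A.

A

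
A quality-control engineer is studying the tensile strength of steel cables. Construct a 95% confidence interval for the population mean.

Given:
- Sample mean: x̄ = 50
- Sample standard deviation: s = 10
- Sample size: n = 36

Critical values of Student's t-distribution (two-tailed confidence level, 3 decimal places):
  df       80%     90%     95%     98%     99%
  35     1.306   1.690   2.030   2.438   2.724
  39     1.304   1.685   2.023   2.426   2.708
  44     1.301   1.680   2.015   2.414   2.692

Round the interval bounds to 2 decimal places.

The population standard deviation σ is unknown (only the sample standard deviation s is given), so use a t-interval with df = n - 1 = 36 - 1 = 35.

For 95% confidence with df = 35, t* = 2.030 (from t-table)

Standard error: SE = s/√n = 10/√36 = 1.666667

Margin of error: E = t* × SE = 2.030 × 1.666667 = 3.3833

T-interval: x̄ ± E = 50 ± 3.3833 = (46.6167, 53.3833)

Rounded to 2 decimal places:

(46.62, 53.38)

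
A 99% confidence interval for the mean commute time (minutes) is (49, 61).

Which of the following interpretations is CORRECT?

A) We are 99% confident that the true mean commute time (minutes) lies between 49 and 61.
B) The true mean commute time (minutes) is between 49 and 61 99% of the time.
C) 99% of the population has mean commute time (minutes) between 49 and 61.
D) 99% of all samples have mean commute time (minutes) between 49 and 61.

A confidence interval represents our confidence in the procedure, not a probability statement about the parameter.

Key concept: If we repeated this sampling process many times and computed a 99% CI each time, about 99% of those intervals would contain the true population parameter.

For this specific interval (49, 61):
- Midpoint (point estimate): 55
- Margin of error: 6

The correct interpretation is the one stating confidence that the true parameter lies in the interval — option A.

A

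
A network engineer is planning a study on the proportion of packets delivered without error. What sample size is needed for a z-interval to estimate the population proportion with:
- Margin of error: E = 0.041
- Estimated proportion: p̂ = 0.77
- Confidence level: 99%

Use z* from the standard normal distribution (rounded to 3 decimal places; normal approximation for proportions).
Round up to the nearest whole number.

Using z* for proportion z-interval (normal approximation).

For 99% confidence, z* = 2.576 (from standard normal table)

Sample size formula for proportion z-interval: n = z*²p̂(1-p̂)/E²

n = 2.576² × 0.77 × 0.23 / 0.041²
  = 6.635776 × 0.1771 / 0.001681
  = 699.1053

Round up to the nearest whole number: n = 700

700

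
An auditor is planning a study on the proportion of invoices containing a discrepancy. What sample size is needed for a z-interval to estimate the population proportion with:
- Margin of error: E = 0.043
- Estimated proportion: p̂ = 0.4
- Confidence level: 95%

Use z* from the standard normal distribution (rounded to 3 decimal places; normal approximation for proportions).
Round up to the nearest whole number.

Using z* for proportion z-interval (normal approximation).

For 95% confidence, z* = 1.96 (from standard normal table)

Sample size formula for proportion z-interval: n = z*²p̂(1-p̂)/E²

n = 1.96² × 0.4 × 0.6 / 0.043²
  = 3.8416 × 0.24 / 0.001849
  = 498.6393

Round up to the nearest whole number: n = 499

499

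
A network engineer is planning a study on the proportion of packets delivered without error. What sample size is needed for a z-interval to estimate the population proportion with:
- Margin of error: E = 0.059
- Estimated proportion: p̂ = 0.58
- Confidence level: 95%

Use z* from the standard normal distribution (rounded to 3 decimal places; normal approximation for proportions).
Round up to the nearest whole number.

Using z* for proportion z-interval (normal approximation).

For 95% confidence, z* = 1.96 (from standard normal table)

Sample size formula for proportion z-interval: n = z*²p̂(1-p̂)/E²

n = 1.96² × 0.58 × 0.42 / 0.059²
  = 3.8416 × 0.2436 / 0.003481
  = 268.8347

Round up to the nearest whole number: n = 269

269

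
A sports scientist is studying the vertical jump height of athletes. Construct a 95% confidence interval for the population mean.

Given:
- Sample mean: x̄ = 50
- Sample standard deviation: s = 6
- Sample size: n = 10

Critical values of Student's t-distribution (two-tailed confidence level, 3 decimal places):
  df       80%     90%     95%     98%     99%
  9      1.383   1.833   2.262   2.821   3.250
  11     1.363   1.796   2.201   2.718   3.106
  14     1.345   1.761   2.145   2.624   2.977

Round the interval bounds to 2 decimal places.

The population standard deviation σ is unknown (only the sample standard deviation s is given), so use a t-interval with df = n - 1 = 10 - 1 = 9.

For 95% confidence with df = 9, t* = 2.262 (from t-table)

Standard error: SE = s/√n = 6/√10 = 1.897367

Margin of error: E = t* × SE = 2.262 × 1.897367 = 4.2918

T-interval: x̄ ± E = 50 ± 4.2918 = (45.7082, 54.2918)

Rounded to 2 decimal places:

(45.71, 54.29)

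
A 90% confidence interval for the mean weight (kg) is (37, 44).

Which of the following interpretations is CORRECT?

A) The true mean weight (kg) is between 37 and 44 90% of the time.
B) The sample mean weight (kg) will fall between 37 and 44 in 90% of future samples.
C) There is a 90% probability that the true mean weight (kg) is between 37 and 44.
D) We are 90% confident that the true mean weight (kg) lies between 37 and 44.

A confidence interval represents our confidence in the procedure, not a probability statement about the parameter.

Key concept: If we repeated this sampling process many times and computed a 90% CI each time, about 90% of those intervals would contain the true population parameter.

For this specific interval (37, 44):
- Midpoint (point estimate): 40.5
- Margin of error: 3.5

The correct interpretation is the one stating confidence that the true parameter lies in the interval — option D.

D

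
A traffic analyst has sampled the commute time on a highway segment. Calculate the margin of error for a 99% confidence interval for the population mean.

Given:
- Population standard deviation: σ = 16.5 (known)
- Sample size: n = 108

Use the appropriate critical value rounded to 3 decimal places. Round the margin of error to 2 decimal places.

The population standard deviation σ is known, so use the z-interval margin of error formula.

For 99% confidence, z* = 2.576 (from standard normal table)

Margin of error formula for z-interval: E = z* × σ/√n

E = 2.576 × 16.5/√108
  = 2.576 × 1.587713
  = 4.0899

Rounded to 2 decimal places:

4.09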